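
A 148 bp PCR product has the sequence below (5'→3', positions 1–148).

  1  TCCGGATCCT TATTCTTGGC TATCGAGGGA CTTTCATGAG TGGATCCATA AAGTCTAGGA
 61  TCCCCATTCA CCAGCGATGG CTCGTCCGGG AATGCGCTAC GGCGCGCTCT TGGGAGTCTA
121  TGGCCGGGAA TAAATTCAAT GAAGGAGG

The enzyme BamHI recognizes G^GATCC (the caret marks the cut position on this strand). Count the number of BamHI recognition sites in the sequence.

3

GGATCC occurs starting at positions 4, 42, 58.
BamHI cuts at 3 sites.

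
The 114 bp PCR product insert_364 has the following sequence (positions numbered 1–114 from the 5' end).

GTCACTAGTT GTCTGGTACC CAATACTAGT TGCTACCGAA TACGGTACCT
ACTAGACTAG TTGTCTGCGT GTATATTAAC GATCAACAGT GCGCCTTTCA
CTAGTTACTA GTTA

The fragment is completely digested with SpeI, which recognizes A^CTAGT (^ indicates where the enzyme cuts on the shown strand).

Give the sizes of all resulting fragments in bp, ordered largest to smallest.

SpeI sites (ACTAGT) start at positions 4, 25, 56, 100, 107.
SpeI cuts after the first base of each site, so after positions 4, 25, 56, 100, 107.
Linear molecule, 5 cuts → 6 fragments:
  1–4 → 4 bp
  5–25 → 21 bp
  26–56 → 31 bp
  57–100 → 44 bp
  101–107 → 7 bp
  108–114 → 7 bp
Sorted largest to smallest: 44, 31, 21, 7, 7, 4 bp.

44, 31, 21, 7, 7, 4 bp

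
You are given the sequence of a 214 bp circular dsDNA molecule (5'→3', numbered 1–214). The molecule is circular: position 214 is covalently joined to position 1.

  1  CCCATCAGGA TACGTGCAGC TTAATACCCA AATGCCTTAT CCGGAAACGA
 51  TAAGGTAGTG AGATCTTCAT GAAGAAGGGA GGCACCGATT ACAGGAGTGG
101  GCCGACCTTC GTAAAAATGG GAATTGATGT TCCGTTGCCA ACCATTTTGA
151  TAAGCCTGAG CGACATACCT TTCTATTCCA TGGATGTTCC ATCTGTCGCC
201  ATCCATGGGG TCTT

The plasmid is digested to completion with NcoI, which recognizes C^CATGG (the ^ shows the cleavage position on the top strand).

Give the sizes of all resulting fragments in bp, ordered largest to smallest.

NcoI sites (CCATGG) start at positions 178, 203.
NcoI cuts after the first base of each site, so after positions 178, 203.
Circular molecule, 2 cuts → 2 fragments:
  179–203 → 25 bp
  204–214 then 1–178 → 11 + 178 = 189 bp
Sorted largest to smallest: 189, 25 bp.

189, 25 bp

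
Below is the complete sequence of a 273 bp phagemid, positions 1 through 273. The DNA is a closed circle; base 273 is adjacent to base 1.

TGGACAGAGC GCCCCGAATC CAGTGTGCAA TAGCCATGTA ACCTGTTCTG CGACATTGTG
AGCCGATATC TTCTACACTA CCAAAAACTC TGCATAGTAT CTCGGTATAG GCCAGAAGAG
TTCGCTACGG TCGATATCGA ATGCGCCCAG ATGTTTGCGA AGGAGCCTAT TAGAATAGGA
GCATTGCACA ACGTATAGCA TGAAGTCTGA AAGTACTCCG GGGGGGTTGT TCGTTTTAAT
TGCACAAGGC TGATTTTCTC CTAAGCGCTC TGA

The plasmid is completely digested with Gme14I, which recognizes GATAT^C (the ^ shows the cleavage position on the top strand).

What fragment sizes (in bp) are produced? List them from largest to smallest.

205, 68 bp

Gme14I sites (GATATC) start at positions 65, 133.
Gme14I cuts after base 5 of each site (before the last base), so after positions 69, 137.
Circular molecule, 2 cuts → 2 fragments:
  70–137 → 68 bp
  138–273 then 1–69 → 136 + 69 = 205 bp
Sorted largest to smallest: 205, 68 bp.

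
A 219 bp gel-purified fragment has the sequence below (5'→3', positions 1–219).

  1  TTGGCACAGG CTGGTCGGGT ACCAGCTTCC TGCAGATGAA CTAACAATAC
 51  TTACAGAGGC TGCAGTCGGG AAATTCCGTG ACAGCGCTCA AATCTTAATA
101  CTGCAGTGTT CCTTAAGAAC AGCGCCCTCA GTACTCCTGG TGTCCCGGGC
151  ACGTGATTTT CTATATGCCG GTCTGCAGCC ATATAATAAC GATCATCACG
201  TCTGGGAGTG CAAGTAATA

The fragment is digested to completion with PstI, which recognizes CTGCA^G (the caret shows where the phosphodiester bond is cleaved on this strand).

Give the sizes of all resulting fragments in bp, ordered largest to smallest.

PstI sites (CTGCAG) start at positions 30, 60, 101, 173.
PstI cuts after base 5 of each site (before the last base), so after positions 34, 64, 105, 177.
Linear molecule, 4 cuts → 5 fragments:
  1–34 → 34 bp
  35–64 → 30 bp
  65–105 → 41 bp
  106–177 → 72 bp
  178–219 → 42 bp
Sorted largest to smallest: 72, 42, 41, 34, 30 bp.

72, 42, 41, 34, 30 bp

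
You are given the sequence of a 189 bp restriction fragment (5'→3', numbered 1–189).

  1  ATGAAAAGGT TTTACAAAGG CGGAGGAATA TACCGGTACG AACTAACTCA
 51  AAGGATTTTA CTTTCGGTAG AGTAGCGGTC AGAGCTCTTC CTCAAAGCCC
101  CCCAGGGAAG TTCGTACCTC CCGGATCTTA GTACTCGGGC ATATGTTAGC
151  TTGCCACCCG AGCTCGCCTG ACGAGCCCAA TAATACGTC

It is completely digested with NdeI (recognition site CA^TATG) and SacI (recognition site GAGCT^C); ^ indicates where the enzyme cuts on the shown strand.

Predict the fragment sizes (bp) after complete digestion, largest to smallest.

86, 55, 25, 23 bp

The NdeI site (CATATG) starts at position 140.
NdeI cuts after base 2 of each site, so after position 141.
SacI sites (GAGCTC) start at positions 82, 160.
SacI cuts after base 5 of each site (before the last base), so after positions 86, 164.
Combined cut positions: 86, 141, 164.
Linear molecule, 3 cuts → 4 fragments:
  1–86 → 86 bp
  87–141 → 55 bp
  142–164 → 23 bp
  165–189 → 25 bp
Sorted largest to smallest: 86, 55, 25, 23 bp.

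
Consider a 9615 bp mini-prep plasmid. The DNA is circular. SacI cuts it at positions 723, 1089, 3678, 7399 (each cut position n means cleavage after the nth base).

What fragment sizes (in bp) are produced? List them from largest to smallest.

3721, 2939, 2589, 366 bp

Circular molecule, 4 cuts → 4 fragments:
  1089 − 723 = 366 bp
  3678 − 1089 = 2589 bp
  7399 − 3678 = 3721 bp
  wrap: 9615 − 7399 + 723 = 2939 bp
Sorted largest to smallest: 3721, 2939, 2589, 366 bp.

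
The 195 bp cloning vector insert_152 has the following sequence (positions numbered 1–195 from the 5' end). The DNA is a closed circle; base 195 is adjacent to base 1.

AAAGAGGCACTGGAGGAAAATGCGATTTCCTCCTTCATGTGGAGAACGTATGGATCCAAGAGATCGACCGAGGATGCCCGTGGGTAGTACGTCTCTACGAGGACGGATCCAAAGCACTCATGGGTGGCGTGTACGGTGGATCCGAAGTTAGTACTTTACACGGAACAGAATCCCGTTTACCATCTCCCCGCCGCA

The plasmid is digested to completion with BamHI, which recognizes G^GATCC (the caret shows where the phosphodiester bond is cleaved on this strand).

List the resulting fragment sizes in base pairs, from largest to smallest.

BamHI sites (GGATCC) start at positions 52, 105, 138.
BamHI cuts after the first base of each site, so after positions 52, 105, 138.
Circular molecule, 3 cuts → 3 fragments:
  53–105 → 53 bp
  106–138 → 33 bp
  139–195 then 1–52 → 57 + 52 = 109 bp
Sorted largest to smallest: 109, 53, 33 bp.

109, 53, 33 bp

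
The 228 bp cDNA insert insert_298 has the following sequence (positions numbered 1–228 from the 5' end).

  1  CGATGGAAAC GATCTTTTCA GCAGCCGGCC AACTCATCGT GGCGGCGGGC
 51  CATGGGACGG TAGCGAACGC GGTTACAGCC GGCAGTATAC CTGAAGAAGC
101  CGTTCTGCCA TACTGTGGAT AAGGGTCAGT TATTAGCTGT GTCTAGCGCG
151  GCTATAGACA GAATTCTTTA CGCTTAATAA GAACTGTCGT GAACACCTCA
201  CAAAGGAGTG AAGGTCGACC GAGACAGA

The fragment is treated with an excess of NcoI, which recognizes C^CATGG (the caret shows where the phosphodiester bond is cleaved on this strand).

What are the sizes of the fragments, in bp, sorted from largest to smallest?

The NcoI site (CCATGG) starts at position 50.
NcoI cuts after the first base of each site, so after position 50.
Linear molecule, 1 cut → 2 fragments:
  1–50 → 50 bp
  51–228 → 178 bp
Sorted largest to smallest: 178, 50 bp.

178, 50 bp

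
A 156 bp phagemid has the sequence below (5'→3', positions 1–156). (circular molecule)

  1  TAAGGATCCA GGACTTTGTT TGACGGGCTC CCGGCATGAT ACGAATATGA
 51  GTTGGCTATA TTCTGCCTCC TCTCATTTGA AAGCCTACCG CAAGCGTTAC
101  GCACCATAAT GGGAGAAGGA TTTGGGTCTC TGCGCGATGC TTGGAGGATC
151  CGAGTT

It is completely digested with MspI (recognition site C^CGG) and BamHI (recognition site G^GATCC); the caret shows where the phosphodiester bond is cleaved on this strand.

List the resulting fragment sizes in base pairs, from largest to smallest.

115, 27, 14 bp

The MspI site (CCGG) starts at position 31.
MspI cuts after the first base of each site, so after position 31.
BamHI sites (GGATCC) start at positions 4, 146.
BamHI cuts after the first base of each site, so after positions 4, 146.
Combined cut positions: 4, 31, 146.
Circular molecule, 3 cuts → 3 fragments:
  5–31 → 27 bp
  32–146 → 115 bp
  147–156 then 1–4 → 10 + 4 = 14 bp
Sorted largest to smallest: 115, 27, 14 bp.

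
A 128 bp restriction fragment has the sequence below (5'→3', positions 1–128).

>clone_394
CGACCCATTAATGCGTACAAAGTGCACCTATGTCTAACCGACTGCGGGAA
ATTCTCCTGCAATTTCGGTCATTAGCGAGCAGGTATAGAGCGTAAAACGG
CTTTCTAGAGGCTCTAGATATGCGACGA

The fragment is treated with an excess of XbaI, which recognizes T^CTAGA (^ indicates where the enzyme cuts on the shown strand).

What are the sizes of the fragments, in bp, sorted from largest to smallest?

XbaI sites (TCTAGA) start at positions 104, 113.
XbaI cuts after the first base of each site, so after positions 104, 113.
Linear molecule, 2 cuts → 3 fragments:
  1–104 → 104 bp
  105–113 → 9 bp
  114–128 → 15 bp
Sorted largest to smallest: 104, 15, 9 bp.

104, 15, 9 bp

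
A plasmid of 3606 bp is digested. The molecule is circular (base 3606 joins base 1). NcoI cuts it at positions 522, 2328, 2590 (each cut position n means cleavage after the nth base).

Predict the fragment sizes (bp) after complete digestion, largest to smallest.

Circular molecule, 3 cuts → 3 fragments:
  2328 − 522 = 1806 bp
  2590 − 2328 = 262 bp
  wrap: 3606 − 2590 + 522 = 1538 bp
Sorted largest to smallest: 1806, 1538, 262 bp.

1806, 1538, 262 bp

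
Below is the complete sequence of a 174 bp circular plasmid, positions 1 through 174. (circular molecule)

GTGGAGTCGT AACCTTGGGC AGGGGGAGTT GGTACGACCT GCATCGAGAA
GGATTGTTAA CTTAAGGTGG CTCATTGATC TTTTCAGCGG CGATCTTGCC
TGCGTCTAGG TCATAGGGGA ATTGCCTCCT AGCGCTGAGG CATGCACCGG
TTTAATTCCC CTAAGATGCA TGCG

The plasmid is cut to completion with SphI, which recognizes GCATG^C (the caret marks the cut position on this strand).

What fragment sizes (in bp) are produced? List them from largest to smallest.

SphI sites (GCATGC) start at positions 140, 168.
SphI cuts after base 5 of each site (before the last base), so after positions 144, 172.
Circular molecule, 2 cuts → 2 fragments:
  145–172 → 28 bp
  173–174 then 1–144 → 2 + 144 = 146 bp
Sorted largest to smallest: 146, 28 bp.

146, 28 bp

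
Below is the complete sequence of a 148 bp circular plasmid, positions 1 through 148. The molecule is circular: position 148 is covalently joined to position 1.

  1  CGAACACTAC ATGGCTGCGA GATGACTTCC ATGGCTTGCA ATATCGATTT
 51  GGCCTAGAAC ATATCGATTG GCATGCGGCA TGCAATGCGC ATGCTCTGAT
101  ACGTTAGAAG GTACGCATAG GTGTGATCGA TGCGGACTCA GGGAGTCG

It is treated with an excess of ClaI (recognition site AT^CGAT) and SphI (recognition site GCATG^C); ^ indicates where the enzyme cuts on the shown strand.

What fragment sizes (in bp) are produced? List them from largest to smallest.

ClaI sites (ATCGAT) start at positions 43, 63, 126.
ClaI cuts after base 2 of each site, so after positions 44, 64, 127.
SphI sites (GCATGC) start at positions 71, 78, 89.
SphI cuts after base 5 of each site (before the last base), so after positions 75, 82, 93.
Combined cut positions: 44, 64, 75, 82, 93, 127.
Circular molecule, 6 cuts → 6 fragments:
  45–64 → 20 bp
  65–75 → 11 bp
  76–82 → 7 bp
  83–93 → 11 bp
  94–127 → 34 bp
  128–148 then 1–44 → 21 + 44 = 65 bp
Sorted largest to smallest: 65, 34, 20, 11, 11, 7 bp.

65, 34, 20, 11, 11, 7 bp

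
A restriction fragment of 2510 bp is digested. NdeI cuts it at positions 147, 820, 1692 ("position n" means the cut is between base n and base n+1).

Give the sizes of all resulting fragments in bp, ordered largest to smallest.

Linear molecule, 3 cuts → 4 fragments:
  147 − 0 = 147 bp
  820 − 147 = 673 bp
  1692 − 820 = 872 bp
  2510 − 1692 = 818 bp
Sorted largest to smallest: 872, 818, 673, 147 bp.

872, 818, 673, 147 bp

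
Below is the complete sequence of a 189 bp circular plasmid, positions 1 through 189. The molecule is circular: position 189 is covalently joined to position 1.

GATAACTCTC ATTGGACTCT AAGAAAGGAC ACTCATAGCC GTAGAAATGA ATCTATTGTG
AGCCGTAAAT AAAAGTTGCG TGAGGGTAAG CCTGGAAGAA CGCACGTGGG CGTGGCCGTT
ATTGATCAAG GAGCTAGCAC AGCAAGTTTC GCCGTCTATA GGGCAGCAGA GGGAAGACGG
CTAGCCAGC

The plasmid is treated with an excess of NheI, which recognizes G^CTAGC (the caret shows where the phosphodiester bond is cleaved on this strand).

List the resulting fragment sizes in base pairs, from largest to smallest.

142, 47 bp

NheI sites (GCTAGC) start at positions 133, 180.
NheI cuts after the first base of each site, so after positions 133, 180.
Circular molecule, 2 cuts → 2 fragments:
  134–180 → 47 bp
  181–189 then 1–133 → 9 + 133 = 142 bp
Sorted largest to smallest: 142, 47 bp.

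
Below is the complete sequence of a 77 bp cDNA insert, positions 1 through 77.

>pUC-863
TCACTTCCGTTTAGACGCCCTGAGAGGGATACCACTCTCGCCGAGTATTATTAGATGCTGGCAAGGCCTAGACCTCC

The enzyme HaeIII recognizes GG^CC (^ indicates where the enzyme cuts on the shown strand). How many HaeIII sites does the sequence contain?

1

GGCC occurs starting at position 65.
HaeIII cuts at 1 site.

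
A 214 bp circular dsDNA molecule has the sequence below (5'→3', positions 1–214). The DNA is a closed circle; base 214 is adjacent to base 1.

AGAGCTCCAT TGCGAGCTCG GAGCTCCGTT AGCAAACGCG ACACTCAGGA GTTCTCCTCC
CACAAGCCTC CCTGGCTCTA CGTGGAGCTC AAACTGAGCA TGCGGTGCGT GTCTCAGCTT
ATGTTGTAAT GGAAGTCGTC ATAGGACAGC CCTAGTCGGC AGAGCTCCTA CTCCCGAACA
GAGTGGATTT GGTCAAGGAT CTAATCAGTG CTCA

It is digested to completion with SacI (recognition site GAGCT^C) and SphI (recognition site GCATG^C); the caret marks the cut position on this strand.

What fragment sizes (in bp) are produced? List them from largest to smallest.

64, 64, 54, 13, 12, 7 bp

SacI sites (GAGCTC) start at positions 2, 14, 21, 85, 162.
SacI cuts after base 5 of each site (before the last base), so after positions 6, 18, 25, 89, 166.
The SphI site (GCATGC) starts at position 98.
SphI cuts after base 5 of each site (before the last base), so after position 102.
Combined cut positions: 6, 18, 25, 89, 102, 166.
Circular molecule, 6 cuts → 6 fragments:
  7–18 → 12 bp
  19–25 → 7 bp
  26–89 → 64 bp
  90–102 → 13 bp
  103–166 → 64 bp
  167–214 then 1–6 → 48 + 6 = 54 bp
Sorted largest to smallest: 64, 64, 54, 13, 12, 7 bp.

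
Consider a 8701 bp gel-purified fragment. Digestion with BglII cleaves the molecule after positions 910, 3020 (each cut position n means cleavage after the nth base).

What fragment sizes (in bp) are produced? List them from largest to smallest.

Linear molecule, 2 cuts → 3 fragments:
  910 − 0 = 910 bp
  3020 − 910 = 2110 bp
  8701 − 3020 = 5681 bp
Sorted largest to smallest: 5681, 2110, 910 bp.

5681, 2110, 910 bp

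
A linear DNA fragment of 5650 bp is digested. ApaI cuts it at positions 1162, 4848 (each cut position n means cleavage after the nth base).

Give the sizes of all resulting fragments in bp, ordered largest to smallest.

Linear molecule, 2 cuts → 3 fragments:
  1162 − 0 = 1162 bp
  4848 − 1162 = 3686 bp
  5650 − 4848 = 802 bp
Sorted largest to smallest: 3686, 1162, 802 bp.

3686, 1162, 802 bp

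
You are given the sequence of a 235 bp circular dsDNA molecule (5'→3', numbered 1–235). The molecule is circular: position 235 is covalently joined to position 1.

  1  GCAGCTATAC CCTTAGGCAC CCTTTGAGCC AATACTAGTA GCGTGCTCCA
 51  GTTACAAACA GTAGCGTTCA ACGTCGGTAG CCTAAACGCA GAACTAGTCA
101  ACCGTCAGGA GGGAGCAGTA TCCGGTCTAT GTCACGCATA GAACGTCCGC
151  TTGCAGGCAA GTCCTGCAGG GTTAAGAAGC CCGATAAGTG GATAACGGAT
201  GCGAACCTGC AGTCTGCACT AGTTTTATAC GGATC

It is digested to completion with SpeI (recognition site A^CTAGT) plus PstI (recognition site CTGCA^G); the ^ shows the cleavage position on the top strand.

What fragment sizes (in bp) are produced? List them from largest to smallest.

75, 59, 51, 43, 7 bp

SpeI sites (ACTAGT) start at positions 34, 93, 218.
SpeI cuts after the first base of each site, so after positions 34, 93, 218.
PstI sites (CTGCAG) start at positions 164, 207.
PstI cuts after base 5 of each site (before the last base), so after positions 168, 211.
Combined cut positions: 34, 93, 168, 211, 218.
Circular molecule, 5 cuts → 5 fragments:
  35–93 → 59 bp
  94–168 → 75 bp
  169–211 → 43 bp
  212–218 → 7 bp
  219–235 then 1–34 → 17 + 34 = 51 bp
Sorted largest to smallest: 75, 59, 51, 43, 7 bp.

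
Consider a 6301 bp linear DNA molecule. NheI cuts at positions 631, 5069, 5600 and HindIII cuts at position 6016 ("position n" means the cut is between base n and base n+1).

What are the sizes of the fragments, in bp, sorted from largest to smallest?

Combined cut positions (sorted): 631, 5069, 5600, 6016.
Linear molecule, 4 cuts → 5 fragments:
  631 − 0 = 631 bp
  5069 − 631 = 4438 bp
  5600 − 5069 = 531 bp
  6016 − 5600 = 416 bp
  6301 − 6016 = 285 bp
Sorted largest to smallest: 4438, 631, 531, 416, 285 bp.

4438, 631, 531, 416, 285 bp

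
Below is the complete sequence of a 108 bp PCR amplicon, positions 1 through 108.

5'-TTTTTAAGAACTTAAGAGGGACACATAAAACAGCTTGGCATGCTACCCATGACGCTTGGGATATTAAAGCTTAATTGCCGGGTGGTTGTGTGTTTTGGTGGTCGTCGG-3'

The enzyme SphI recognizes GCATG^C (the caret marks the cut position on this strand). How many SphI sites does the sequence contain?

GCATGC occurs starting at position 38.
SphI cuts at 1 site.

1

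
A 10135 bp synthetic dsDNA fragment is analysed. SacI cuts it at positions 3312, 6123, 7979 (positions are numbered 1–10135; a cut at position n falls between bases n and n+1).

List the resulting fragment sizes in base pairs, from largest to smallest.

3312, 2811, 2156, 1856 bp

Linear molecule, 3 cuts → 4 fragments:
  3312 − 0 = 3312 bp
  6123 − 3312 = 2811 bp
  7979 − 6123 = 1856 bp
  10135 − 7979 = 2156 bp
Sorted largest to smallest: 3312, 2811, 2156, 1856 bp.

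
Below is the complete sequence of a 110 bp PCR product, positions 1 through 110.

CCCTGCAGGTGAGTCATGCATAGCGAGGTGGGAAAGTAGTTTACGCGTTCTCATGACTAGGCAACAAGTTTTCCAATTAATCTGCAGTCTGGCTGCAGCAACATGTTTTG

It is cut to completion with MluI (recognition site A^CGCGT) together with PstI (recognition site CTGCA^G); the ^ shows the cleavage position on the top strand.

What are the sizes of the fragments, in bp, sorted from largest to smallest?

The MluI site (ACGCGT) starts at position 43.
MluI cuts after the first base of each site, so after position 43.
PstI sites (CTGCAG) start at positions 3, 82, 93.
PstI cuts after base 5 of each site (before the last base), so after positions 7, 86, 97.
Combined cut positions: 7, 43, 86, 97.
Linear molecule, 4 cuts → 5 fragments:
  1–7 → 7 bp
  8–43 → 36 bp
  44–86 → 43 bp
  87–97 → 11 bp
  98–110 → 13 bp
Sorted largest to smallest: 43, 36, 13, 11, 7 bp.

43, 36, 13, 11, 7 bp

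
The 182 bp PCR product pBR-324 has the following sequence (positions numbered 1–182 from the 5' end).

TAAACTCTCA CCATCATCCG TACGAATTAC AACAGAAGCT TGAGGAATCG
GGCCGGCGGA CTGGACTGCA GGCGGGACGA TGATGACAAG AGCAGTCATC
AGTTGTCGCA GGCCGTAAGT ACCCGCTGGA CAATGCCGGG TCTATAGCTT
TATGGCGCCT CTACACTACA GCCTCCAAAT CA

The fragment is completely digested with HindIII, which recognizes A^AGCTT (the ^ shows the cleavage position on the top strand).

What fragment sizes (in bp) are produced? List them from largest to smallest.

The HindIII site (AAGCTT) starts at position 36.
HindIII cuts after the first base of each site, so after position 36.
Linear molecule, 1 cut → 2 fragments:
  1–36 → 36 bp
  37–182 → 146 bp
Sorted largest to smallest: 146, 36 bp.

146, 36 bp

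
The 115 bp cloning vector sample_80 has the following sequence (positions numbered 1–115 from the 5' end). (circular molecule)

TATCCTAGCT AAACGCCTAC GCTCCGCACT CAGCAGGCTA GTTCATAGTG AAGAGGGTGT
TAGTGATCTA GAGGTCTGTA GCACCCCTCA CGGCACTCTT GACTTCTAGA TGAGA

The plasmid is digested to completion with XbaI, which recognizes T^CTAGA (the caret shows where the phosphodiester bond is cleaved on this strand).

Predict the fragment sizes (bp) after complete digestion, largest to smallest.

77, 38 bp

XbaI sites (TCTAGA) start at positions 67, 105.
XbaI cuts after the first base of each site, so after positions 67, 105.
Circular molecule, 2 cuts → 2 fragments:
  68–105 → 38 bp
  106–115 then 1–67 → 10 + 67 = 77 bp
Sorted largest to smallest: 77, 38 bp.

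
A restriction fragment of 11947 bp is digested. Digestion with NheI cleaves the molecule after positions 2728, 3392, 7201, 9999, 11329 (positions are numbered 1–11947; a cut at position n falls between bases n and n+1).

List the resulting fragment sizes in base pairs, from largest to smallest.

Linear molecule, 5 cuts → 6 fragments:
  2728 − 0 = 2728 bp
  3392 − 2728 = 664 bp
  7201 − 3392 = 3809 bp
  9999 − 7201 = 2798 bp
  11329 − 9999 = 1330 bp
  11947 − 11329 = 618 bp
Sorted largest to smallest: 3809, 2798, 2728, 1330, 664, 618 bp.

3809, 2798, 2728, 1330, 664, 618 bp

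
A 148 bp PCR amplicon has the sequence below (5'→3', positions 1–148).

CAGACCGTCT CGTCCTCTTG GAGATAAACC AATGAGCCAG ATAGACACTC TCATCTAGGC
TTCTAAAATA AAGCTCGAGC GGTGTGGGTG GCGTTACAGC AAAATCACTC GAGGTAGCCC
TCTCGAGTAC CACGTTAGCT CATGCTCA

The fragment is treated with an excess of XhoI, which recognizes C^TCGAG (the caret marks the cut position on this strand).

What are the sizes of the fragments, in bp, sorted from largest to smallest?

74, 34, 26, 14 bp

XhoI sites (CTCGAG) start at positions 74, 108, 122.
XhoI cuts after the first base of each site, so after positions 74, 108, 122.
Linear molecule, 3 cuts → 4 fragments:
  1–74 → 74 bp
  75–108 → 34 bp
  109–122 → 14 bp
  123–148 → 26 bp
Sorted largest to smallest: 74, 34, 26, 14 bp.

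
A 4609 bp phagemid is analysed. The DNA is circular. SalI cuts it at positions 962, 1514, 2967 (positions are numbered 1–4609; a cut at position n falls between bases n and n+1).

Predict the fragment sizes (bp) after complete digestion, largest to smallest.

2604, 1453, 552 bp

Circular molecule, 3 cuts → 3 fragments:
  1514 − 962 = 552 bp
  2967 − 1514 = 1453 bp
  wrap: 4609 − 2967 + 962 = 2604 bp
Sorted largest to smallest: 2604, 1453, 552 bp.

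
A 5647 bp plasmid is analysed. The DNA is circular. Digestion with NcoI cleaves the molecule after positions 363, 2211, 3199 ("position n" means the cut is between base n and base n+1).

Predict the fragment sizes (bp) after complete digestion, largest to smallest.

Circular molecule, 3 cuts → 3 fragments:
  2211 − 363 = 1848 bp
  3199 − 2211 = 988 bp
  wrap: 5647 − 3199 + 363 = 2811 bp
Sorted largest to smallest: 2811, 1848, 988 bp.

2811, 1848, 988 bp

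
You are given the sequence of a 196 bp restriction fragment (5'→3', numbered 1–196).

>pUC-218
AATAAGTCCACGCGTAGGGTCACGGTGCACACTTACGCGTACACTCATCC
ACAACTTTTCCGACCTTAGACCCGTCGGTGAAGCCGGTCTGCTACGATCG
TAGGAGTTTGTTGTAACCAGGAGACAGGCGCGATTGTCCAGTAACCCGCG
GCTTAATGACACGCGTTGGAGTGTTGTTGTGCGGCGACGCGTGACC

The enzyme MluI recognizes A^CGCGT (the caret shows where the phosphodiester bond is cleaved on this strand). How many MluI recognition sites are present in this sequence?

ACGCGT occurs starting at positions 10, 35, 161, 187.
MluI cuts at 4 sites.

4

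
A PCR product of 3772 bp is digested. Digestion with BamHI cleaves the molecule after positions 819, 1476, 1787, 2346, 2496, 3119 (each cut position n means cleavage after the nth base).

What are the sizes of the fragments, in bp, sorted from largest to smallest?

Linear molecule, 6 cuts → 7 fragments:
  819 − 0 = 819 bp
  1476 − 819 = 657 bp
  1787 − 1476 = 311 bp
  2346 − 1787 = 559 bp
  2496 − 2346 = 150 bp
  3119 − 2496 = 623 bp
  3772 − 3119 = 653 bp
Sorted largest to smallest: 819, 657, 653, 623, 559, 311, 150 bp.

819, 657, 653, 623, 559, 311, 150 bp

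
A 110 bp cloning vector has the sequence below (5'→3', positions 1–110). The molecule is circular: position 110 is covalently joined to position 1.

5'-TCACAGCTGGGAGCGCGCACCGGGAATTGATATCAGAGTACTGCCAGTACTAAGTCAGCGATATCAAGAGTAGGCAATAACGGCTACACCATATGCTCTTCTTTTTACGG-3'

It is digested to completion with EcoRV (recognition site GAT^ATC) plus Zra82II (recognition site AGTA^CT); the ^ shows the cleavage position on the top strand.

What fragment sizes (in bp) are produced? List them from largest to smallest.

EcoRV sites (GATATC) start at positions 29, 60.
EcoRV cuts after base 3 of each site, so after positions 31, 62.
Zra82II sites (AGTACT) start at positions 37, 46.
Zra82II cuts after base 4 of each site, so after positions 40, 49.
Combined cut positions: 31, 40, 49, 62.
Circular molecule, 4 cuts → 4 fragments:
  32–40 → 9 bp
  41–49 → 9 bp
  50–62 → 13 bp
  63–110 then 1–31 → 48 + 31 = 79 bp
Sorted largest to smallest: 79, 13, 9, 9 bp.

79, 13, 9, 9 bp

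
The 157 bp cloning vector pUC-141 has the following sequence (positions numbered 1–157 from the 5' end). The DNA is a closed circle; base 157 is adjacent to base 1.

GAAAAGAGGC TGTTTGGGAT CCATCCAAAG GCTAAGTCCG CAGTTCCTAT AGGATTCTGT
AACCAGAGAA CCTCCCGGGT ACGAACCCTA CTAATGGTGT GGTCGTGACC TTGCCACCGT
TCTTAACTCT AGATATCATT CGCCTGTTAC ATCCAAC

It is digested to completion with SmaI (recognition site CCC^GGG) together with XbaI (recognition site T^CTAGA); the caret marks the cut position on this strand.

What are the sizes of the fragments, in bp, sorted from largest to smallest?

105, 52 bp

The SmaI site (CCCGGG) starts at position 74.
SmaI cuts after base 3 of each site, so after position 76.
The XbaI site (TCTAGA) starts at position 128.
XbaI cuts after the first base of each site, so after position 128.
Combined cut positions: 76, 128.
Circular molecule, 2 cuts → 2 fragments:
  77–128 → 52 bp
  129–157 then 1–76 → 29 + 76 = 105 bp
Sorted largest to smallest: 105, 52 bp.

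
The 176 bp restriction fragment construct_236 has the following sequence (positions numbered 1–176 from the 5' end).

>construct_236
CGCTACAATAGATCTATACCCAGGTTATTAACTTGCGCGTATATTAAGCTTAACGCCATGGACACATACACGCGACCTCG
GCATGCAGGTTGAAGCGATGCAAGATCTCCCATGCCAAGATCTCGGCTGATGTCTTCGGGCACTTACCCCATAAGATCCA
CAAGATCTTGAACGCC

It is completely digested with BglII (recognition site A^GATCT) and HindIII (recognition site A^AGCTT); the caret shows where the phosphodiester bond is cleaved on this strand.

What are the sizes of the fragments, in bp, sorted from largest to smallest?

BglII sites (AGATCT) start at positions 10, 103, 118, 163.
BglII cuts after the first base of each site, so after positions 10, 103, 118, 163.
The HindIII site (AAGCTT) starts at position 46.
HindIII cuts after the first base of each site, so after position 46.
Combined cut positions: 10, 46, 103, 118, 163.
Linear molecule, 5 cuts → 6 fragments:
  1–10 → 10 bp
  11–46 → 36 bp
  47–103 → 57 bp
  104–118 → 15 bp
  119–163 → 45 bp
  164–176 → 13 bp
Sorted largest to smallest: 57, 45, 36, 15, 13, 10 bp.

57, 45, 36, 15, 13, 10 bp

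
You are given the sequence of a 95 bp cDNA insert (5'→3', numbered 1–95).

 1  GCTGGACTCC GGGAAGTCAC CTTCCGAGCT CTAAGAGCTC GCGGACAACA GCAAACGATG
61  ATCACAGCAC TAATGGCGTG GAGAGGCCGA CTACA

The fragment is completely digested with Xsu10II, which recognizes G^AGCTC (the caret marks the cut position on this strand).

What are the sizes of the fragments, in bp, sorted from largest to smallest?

Xsu10II sites (GAGCTC) start at positions 26, 35.
Xsu10II cuts after the first base of each site, so after positions 26, 35.
Linear molecule, 2 cuts → 3 fragments:
  1–26 → 26 bp
  27–35 → 9 bp
  36–95 → 60 bp
Sorted largest to smallest: 60, 26, 9 bp.

60, 26, 9 bp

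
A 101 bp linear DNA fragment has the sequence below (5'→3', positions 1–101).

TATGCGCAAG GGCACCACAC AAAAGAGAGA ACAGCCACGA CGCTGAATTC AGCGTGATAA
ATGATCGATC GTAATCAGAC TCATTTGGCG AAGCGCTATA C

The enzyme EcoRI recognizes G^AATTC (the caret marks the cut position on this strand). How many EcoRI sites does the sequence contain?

GAATTC occurs starting at position 45.
EcoRI cuts at 1 site.

1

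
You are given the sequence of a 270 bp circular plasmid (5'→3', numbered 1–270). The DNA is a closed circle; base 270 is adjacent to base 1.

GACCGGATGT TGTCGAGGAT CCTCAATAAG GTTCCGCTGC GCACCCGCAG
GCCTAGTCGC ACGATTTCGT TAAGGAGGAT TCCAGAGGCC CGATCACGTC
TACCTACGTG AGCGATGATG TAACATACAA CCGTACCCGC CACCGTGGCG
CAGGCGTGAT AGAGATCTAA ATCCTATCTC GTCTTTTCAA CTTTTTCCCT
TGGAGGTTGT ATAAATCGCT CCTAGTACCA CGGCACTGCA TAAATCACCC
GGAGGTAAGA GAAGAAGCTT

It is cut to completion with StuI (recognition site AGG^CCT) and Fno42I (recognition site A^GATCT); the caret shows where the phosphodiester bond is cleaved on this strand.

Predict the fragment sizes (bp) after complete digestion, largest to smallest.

The StuI site (AGGCCT) starts at position 49.
StuI cuts after base 3 of each site, so after position 51.
The Fno42I site (AGATCT) starts at position 163.
Fno42I cuts after the first base of each site, so after position 163.
Combined cut positions: 51, 163.
Circular molecule, 2 cuts → 2 fragments:
  52–163 → 112 bp
  164–270 then 1–51 → 107 + 51 = 158 bp
Sorted largest to smallest: 158, 112 bp.

158, 112 bp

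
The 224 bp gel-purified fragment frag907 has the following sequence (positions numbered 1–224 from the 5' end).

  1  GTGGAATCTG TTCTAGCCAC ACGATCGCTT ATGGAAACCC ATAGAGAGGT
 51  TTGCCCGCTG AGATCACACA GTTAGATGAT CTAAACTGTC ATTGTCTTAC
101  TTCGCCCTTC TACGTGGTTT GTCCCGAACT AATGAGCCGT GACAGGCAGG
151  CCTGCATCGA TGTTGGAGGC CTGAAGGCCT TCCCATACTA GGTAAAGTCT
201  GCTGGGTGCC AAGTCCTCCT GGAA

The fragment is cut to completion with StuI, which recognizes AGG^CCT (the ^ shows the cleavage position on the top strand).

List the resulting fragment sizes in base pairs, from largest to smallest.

150, 47, 19, 8 bp

StuI sites (AGGCCT) start at positions 148, 167, 175.
StuI cuts after base 3 of each site, so after positions 150, 169, 177.
Linear molecule, 3 cuts → 4 fragments:
  1–150 → 150 bp
  151–169 → 19 bp
  170–177 → 8 bp
  178–224 → 47 bp
Sorted largest to smallest: 150, 47, 19, 8 bp.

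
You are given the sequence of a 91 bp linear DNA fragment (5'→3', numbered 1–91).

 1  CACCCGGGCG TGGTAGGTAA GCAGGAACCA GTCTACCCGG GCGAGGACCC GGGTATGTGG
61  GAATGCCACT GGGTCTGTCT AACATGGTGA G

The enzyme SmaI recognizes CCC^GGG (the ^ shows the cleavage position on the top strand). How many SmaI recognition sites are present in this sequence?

CCCGGG occurs starting at positions 3, 36, 48.
SmaI cuts at 3 sites.

3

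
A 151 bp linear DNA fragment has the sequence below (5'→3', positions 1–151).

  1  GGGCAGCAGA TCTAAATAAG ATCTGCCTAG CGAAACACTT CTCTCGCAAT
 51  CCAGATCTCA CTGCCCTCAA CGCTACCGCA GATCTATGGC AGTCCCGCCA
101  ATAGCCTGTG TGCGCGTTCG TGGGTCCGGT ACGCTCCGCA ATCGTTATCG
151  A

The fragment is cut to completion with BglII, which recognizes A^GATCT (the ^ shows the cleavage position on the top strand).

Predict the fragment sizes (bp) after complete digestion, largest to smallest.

71, 34, 27, 11, 8 bp

BglII sites (AGATCT) start at positions 8, 19, 53, 80.
BglII cuts after the first base of each site, so after positions 8, 19, 53, 80.
Linear molecule, 4 cuts → 5 fragments:
  1–8 → 8 bp
  9–19 → 11 bp
  20–53 → 34 bp
  54–80 → 27 bp
  81–151 → 71 bp
Sorted largest to smallest: 71, 34, 27, 11, 8 bp.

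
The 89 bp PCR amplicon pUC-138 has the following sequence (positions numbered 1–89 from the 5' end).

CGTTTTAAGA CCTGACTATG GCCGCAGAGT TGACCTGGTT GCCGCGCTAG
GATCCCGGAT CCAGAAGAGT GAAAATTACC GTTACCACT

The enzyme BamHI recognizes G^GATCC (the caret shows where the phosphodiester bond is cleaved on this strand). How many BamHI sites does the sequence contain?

2

GGATCC occurs starting at positions 50, 57.
BamHI cuts at 2 sites.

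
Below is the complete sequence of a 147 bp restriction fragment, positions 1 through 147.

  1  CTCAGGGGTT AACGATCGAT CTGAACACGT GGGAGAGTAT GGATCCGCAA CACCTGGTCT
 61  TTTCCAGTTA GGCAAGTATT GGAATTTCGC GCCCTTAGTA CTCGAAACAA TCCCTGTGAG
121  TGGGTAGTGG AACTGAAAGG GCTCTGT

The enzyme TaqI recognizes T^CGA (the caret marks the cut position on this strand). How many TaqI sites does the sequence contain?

TCGA occurs starting at positions 16, 102.
TaqI cuts at 2 sites.

2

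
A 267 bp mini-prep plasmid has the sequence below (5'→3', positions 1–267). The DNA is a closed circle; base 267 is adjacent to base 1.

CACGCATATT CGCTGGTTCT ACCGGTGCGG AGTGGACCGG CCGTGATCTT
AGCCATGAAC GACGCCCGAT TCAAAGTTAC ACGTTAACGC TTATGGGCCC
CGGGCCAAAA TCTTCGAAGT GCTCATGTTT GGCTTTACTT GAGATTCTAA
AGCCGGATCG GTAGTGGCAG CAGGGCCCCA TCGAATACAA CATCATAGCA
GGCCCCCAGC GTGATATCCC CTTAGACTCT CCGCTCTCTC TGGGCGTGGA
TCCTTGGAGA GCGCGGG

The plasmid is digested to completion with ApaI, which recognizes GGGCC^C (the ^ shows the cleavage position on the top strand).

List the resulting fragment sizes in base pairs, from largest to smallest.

ApaI sites (GGGCCC) start at positions 95, 173.
ApaI cuts after base 5 of each site (before the last base), so after positions 99, 177.
Circular molecule, 2 cuts → 2 fragments:
  100–177 → 78 bp
  178–267 then 1–99 → 90 + 99 = 189 bp
Sorted largest to smallest: 189, 78 bp.

189, 78 bp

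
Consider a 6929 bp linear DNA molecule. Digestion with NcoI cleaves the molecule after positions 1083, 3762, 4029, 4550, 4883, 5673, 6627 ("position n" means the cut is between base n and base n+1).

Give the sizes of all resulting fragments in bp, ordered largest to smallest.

2679, 1083, 954, 790, 521, 333, 302, 267 bp

Linear molecule, 7 cuts → 8 fragments:
  1083 − 0 = 1083 bp
  3762 − 1083 = 2679 bp
  4029 − 3762 = 267 bp
  4550 − 4029 = 521 bp
  4883 − 4550 = 333 bp
  5673 − 4883 = 790 bp
  6627 − 5673 = 954 bp
  6929 − 6627 = 302 bp
Sorted largest to smallest: 2679, 1083, 954, 790, 521, 333, 302, 267 bp.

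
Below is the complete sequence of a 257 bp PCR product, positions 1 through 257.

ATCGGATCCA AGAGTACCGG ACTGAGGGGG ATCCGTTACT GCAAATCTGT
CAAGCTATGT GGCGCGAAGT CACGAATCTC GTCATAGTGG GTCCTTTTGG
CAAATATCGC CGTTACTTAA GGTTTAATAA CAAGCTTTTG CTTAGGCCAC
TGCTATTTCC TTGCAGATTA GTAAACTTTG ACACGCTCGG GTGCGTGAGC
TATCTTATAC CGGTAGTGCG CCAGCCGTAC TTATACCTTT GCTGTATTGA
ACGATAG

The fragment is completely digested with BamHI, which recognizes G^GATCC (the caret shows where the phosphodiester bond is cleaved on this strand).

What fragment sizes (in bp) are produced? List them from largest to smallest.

BamHI sites (GGATCC) start at positions 4, 29.
BamHI cuts after the first base of each site, so after positions 4, 29.
Linear molecule, 2 cuts → 3 fragments:
  1–4 → 4 bp
  5–29 → 25 bp
  30–257 → 228 bp
Sorted largest to smallest: 228, 25, 4 bp.

228, 25, 4 bp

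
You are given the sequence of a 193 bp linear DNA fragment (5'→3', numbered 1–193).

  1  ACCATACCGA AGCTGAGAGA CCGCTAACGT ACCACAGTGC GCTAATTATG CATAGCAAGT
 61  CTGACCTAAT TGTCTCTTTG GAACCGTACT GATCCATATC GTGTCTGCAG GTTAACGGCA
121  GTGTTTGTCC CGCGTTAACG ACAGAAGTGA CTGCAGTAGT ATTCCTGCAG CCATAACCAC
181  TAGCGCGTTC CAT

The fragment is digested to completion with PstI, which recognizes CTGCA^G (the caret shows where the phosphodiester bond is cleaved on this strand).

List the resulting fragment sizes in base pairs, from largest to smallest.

PstI sites (CTGCAG) start at positions 105, 151, 165.
PstI cuts after base 5 of each site (before the last base), so after positions 109, 155, 169.
Linear molecule, 3 cuts → 4 fragments:
  1–109 → 109 bp
  110–155 → 46 bp
  156–169 → 14 bp
  170–193 → 24 bp
Sorted largest to smallest: 109, 46, 24, 14 bp.

109, 46, 24, 14 bp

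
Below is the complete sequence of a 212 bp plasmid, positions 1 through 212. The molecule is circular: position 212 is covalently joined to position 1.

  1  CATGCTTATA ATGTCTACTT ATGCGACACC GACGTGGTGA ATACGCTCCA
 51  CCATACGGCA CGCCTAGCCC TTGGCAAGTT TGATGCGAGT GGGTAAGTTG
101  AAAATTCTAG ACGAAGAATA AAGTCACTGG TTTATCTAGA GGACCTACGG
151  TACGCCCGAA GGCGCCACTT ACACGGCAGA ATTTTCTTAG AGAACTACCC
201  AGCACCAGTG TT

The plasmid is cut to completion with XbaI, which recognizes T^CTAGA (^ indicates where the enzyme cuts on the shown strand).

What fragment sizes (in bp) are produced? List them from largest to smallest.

XbaI sites (TCTAGA) start at positions 106, 135.
XbaI cuts after the first base of each site, so after positions 106, 135.
Circular molecule, 2 cuts → 2 fragments:
  107–135 → 29 bp
  136–212 then 1–106 → 77 + 106 = 183 bp
Sorted largest to smallest: 183, 29 bp.

183, 29 bp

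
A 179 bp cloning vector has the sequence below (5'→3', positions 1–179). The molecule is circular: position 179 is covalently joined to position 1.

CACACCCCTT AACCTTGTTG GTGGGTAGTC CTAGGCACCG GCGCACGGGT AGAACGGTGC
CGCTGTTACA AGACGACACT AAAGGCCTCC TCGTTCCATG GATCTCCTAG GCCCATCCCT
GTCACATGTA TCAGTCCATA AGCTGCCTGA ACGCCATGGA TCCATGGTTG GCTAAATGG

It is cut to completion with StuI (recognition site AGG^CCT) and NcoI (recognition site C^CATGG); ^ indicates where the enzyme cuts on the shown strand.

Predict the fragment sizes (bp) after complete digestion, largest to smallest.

The StuI site (AGGCCT) starts at position 83.
StuI cuts after base 3 of each site, so after position 85.
NcoI sites (CCATGG) start at positions 96, 154, 162.
NcoI cuts after the first base of each site, so after positions 96, 154, 162.
Combined cut positions: 85, 96, 154, 162.
Circular molecule, 4 cuts → 4 fragments:
  86–96 → 11 bp
  97–154 → 58 bp
  155–162 → 8 bp
  163–179 then 1–85 → 17 + 85 = 102 bp
Sorted largest to smallest: 102, 58, 11, 8 bp.

102, 58, 11, 8 bp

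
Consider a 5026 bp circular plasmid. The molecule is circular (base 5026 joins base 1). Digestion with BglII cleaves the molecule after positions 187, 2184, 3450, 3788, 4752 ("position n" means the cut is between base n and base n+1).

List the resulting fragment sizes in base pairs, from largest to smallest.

1997, 1266, 964, 461, 338 bp

Circular molecule, 5 cuts → 5 fragments:
  2184 − 187 = 1997 bp
  3450 − 2184 = 1266 bp
  3788 − 3450 = 338 bp
  4752 − 3788 = 964 bp
  wrap: 5026 − 4752 + 187 = 461 bp
Sorted largest to smallest: 1997, 1266, 964, 461, 338 bp.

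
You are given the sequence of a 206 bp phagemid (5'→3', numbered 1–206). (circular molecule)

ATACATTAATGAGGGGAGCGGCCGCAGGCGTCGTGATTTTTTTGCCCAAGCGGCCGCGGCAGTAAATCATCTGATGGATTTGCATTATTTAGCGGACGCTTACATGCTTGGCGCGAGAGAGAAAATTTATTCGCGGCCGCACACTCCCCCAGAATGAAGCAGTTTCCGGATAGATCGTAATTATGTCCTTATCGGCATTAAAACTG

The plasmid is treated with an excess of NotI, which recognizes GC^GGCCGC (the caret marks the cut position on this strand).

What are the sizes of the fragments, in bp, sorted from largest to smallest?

NotI sites (GCGGCCGC) start at positions 18, 50, 133.
NotI cuts after base 2 of each site, so after positions 19, 51, 134.
Circular molecule, 3 cuts → 3 fragments:
  20–51 → 32 bp
  52–134 → 83 bp
  135–206 then 1–19 → 72 + 19 = 91 bp
Sorted largest to smallest: 91, 83, 32 bp.

91, 83, 32 bp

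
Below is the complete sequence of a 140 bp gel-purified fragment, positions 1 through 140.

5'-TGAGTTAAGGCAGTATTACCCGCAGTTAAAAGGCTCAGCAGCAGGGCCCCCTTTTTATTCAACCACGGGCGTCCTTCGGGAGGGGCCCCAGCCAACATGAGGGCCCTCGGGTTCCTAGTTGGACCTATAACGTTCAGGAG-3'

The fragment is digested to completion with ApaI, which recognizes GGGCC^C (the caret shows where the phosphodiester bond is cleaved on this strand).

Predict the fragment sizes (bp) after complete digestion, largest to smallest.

48, 39, 35, 18 bp

ApaI sites (GGGCCC) start at positions 44, 83, 101.
ApaI cuts after base 5 of each site (before the last base), so after positions 48, 87, 105.
Linear molecule, 3 cuts → 4 fragments:
  1–48 → 48 bp
  49–87 → 39 bp
  88–105 → 18 bp
  106–140 → 35 bp
Sorted largest to smallest: 48, 39, 35, 18 bp.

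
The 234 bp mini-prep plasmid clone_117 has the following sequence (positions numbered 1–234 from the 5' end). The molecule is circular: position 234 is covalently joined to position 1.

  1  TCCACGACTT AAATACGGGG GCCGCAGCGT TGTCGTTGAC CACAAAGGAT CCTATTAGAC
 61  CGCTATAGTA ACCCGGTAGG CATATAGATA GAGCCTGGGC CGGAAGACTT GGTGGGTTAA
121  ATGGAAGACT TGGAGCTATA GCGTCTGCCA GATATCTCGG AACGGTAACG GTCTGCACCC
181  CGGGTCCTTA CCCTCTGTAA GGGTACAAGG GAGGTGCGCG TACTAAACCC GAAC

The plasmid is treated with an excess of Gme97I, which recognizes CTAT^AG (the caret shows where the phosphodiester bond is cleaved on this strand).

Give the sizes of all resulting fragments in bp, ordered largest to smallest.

Gme97I sites (CTATAG) start at positions 63, 136.
Gme97I cuts after base 4 of each site, so after positions 66, 139.
Circular molecule, 2 cuts → 2 fragments:
  67–139 → 73 bp
  140–234 then 1–66 → 95 + 66 = 161 bp
Sorted largest to smallest: 161, 73 bp.

161, 73 bp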